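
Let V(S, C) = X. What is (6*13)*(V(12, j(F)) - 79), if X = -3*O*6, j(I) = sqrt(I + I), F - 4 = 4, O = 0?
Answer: -6162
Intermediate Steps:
F = 8 (F = 4 + 4 = 8)
j(I) = sqrt(2)*sqrt(I) (j(I) = sqrt(2*I) = sqrt(2)*sqrt(I))
X = 0 (X = -3*0*6 = 0*6 = 0)
V(S, C) = 0
(6*13)*(V(12, j(F)) - 79) = (6*13)*(0 - 79) = 78*(-79) = -6162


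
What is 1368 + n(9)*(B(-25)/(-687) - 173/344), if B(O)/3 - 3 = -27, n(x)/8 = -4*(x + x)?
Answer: 15728688/9847 ≈ 1597.3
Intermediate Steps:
n(x) = -64*x (n(x) = 8*(-4*(x + x)) = 8*(-8*x) = -64*x)
B(O) = -72 (B(O) = 9 + 3*(-27) = 9 - 81 = -72)
1368 + n(9)*(B(-25)/(-687) - 173/344) = 1368 + (-64*9)*(-72/(-687) - 173/344) = 1368 - 576*(-72*(-1/687) - 173*1/344) = 1368 - 576*(24/229 - 173/344) = 1368 - 576*(-31361/78776) = 1368 + 2257992/9847 = 15728688/9847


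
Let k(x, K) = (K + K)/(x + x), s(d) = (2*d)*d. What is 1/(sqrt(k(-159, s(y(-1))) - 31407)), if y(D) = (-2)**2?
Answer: -I*sqrt(794005455)/4993745 ≈ -0.0056427*I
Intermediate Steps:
y(D) = 4
s(d) = 2*d**2
k(x, K) = K/x (k(x, K) = (2*K)/((2*x)) = (2*K)*(1/(2*x)) = K/x)
1/(sqrt(k(-159, s(y(-1))) - 31407)) = 1/(sqrt((2*4**2)/(-159) - 31407)) = 1/(sqrt((2*16)*(-1/159) - 31407)) = 1/(sqrt(32*(-1/159) - 31407)) = 1/(sqrt(-32/159 - 31407)) = 1/(sqrt(-4993745/159)) = 1/(I*sqrt(794005455)/159) = -I*sqrt(794005455)/4993745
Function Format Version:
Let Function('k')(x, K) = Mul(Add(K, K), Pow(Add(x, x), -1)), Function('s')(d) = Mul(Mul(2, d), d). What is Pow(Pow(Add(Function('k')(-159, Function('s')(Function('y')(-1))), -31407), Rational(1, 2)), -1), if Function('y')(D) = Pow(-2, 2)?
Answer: Mul(Rational(-1, 4993745), I, Pow(794005455, Rational(1, 2))) ≈ Mul(-0.0056427, I)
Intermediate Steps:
Function('y')(D) = 4
Function('s')(d) = Mul(2, Pow(d, 2))
Function('k')(x, K) = Mul(K, Pow(x, -1)) (Function('k')(x, K) = Mul(Mul(2, K), Pow(Mul(2, x), -1)) = Mul(Mul(2, K), Mul(Rational(1, 2), Pow(x, -1))) = Mul(K, Pow(x, -1)))
Pow(Pow(Add(Function('k')(-159, Function('s')(Function('y')(-1))), -31407), Rational(1, 2)), -1) = Pow(Pow(Add(Mul(Mul(2, Pow(4, 2)), Pow(-159, -1)), -31407), Rational(1, 2)), -1) = Pow(Pow(Add(Mul(Mul(2, 16), Rational(-1, 159)), -31407), Rational(1, 2)), -1) = Pow(Pow(Add(Mul(32, Rational(-1, 159)), -31407), Rational(1, 2)), -1) = Pow(Pow(Add(Rational(-32, 159), -31407), Rational(1, 2)), -1) = Pow(Pow(Rational(-4993745, 159), Rational(1, 2)), -1) = Pow(Mul(Rational(1, 159), I, Pow(794005455, Rational(1, 2))), -1) = Mul(Rational(-1, 4993745), I, Pow(794005455, Rational(1, 2)))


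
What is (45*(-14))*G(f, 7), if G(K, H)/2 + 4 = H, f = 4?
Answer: -3780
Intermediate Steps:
G(K, H) = -8 + 2*H
(45*(-14))*G(f, 7) = (45*(-14))*(-8 + 2*7) = -630*(-8 + 14) = -630*6 = -3780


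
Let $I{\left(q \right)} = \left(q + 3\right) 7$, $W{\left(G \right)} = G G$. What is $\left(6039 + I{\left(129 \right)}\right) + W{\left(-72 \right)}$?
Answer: $12147$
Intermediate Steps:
$W{\left(G \right)} = G^{2}$
$I{\left(q \right)} = 21 + 7 q$ ($I{\left(q \right)} = \left(3 + q\right) 7 = 21 + 7 q$)
$\left(6039 + I{\left(129 \right)}\right) + W{\left(-72 \right)} = \left(6039 + \left(21 + 7 \cdot 129\right)\right) + \left(-72\right)^{2} = \left(6039 + \left(21 + 903\right)\right) + 5184 = \left(6039 + 924\right) + 5184 = 6963 + 5184 = 12147$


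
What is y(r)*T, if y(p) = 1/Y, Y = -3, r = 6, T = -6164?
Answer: 6164/3 ≈ 2054.7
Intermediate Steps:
y(p) = -⅓ (y(p) = 1/(-3) = -⅓)
y(r)*T = -⅓*(-6164) = 6164/3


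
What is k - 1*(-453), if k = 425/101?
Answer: 46178/101 ≈ 457.21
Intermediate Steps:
k = 425/101 (k = 425*(1/101) = 425/101 ≈ 4.2079)
k - 1*(-453) = 425/101 - 1*(-453) = 425/101 + 453 = 46178/101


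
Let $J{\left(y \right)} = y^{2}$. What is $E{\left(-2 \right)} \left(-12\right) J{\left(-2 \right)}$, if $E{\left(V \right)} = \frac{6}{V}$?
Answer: $144$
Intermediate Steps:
$E{\left(-2 \right)} \left(-12\right) J{\left(-2 \right)} = \frac{6}{-2} \left(-12\right) \left(-2\right)^{2} = 6 \left(- \frac{1}{2}\right) \left(-12\right) 4 = \left(-3\right) \left(-12\right) 4 = 36 \cdot 4 = 144$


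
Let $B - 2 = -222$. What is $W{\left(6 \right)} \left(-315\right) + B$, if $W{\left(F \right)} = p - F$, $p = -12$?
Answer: $5450$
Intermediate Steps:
$B = -220$ ($B = 2 - 222 = -220$)
$W{\left(F \right)} = -12 - F$
$W{\left(6 \right)} \left(-315\right) + B = \left(-12 - 6\right) \left(-315\right) - 220 = \left(-18\right) \left(-315\right) - 220 = 5670 - 220 = 5450$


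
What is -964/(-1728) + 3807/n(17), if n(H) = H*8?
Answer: 209675/7344 ≈ 28.551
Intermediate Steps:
n(H) = 8*H
-964/(-1728) + 3807/n(17) = -964/(-1728) + 3807/((8*17)) = -964*(-1/1728) + 3807/136 = 241/432 + 3807*(1/136) = 241/432 + 3807/136 = 209675/7344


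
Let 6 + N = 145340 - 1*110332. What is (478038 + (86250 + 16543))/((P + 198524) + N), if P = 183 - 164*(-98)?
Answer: 580831/249781 ≈ 2.3254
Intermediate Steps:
P = 16255 (P = 183 + 16072 = 16255)
N = 35002 (N = -6 + (145340 - 1*110332) = -6 + (145340 - 110332) = -6 + 35008 = 35002)
(478038 + (86250 + 16543))/((P + 198524) + N) = (478038 + (86250 + 16543))/((16255 + 198524) + 35002) = (478038 + 102793)/(214779 + 35002) = 580831/249781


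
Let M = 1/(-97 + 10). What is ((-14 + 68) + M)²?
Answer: 22061809/7569 ≈ 2914.8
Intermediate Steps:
M = -1/87 (M = 1/(-87) = -1/87 ≈ -0.011494)
((-14 + 68) + M)² = ((-14 + 68) - 1/87)² = (54 - 1/87)² = (4697/87)² = 22061809/7569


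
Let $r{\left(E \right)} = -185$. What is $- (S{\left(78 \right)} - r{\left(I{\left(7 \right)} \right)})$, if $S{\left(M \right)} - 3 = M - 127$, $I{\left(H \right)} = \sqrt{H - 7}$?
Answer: $-139$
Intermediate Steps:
$I{\left(H \right)} = \sqrt{-7 + H}$
$S{\left(M \right)} = -124 + M$ ($S{\left(M \right)} = 3 + \left(M - 127\right) = 3 + \left(-127 + M\right) = -124 + M$)
$- (S{\left(78 \right)} - r{\left(I{\left(7 \right)} \right)}) = - (\left(-124 + 78\right) - -185) = - (-46 + 185) = \left(-1\right) 139 = -139$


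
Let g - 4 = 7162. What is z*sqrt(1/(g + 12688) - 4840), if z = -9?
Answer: -3*I*sqrt(211981949954)/2206 ≈ -626.13*I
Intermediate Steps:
g = 7166 (g = 4 + 7162 = 7166)
z*sqrt(1/(g + 12688) - 4840) = -9*sqrt(1/(7166 + 12688) - 4840) = -9*sqrt(1/19854 - 4840) = -3*I*sqrt(211981949954)/2206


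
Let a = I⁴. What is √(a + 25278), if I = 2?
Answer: √25294 ≈ 159.04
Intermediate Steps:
a = 16 (a = 2⁴ = 16)
√(a + 25278) = √(16 + 25278) = √25294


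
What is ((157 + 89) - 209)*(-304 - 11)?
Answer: -11655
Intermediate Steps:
((157 + 89) - 209)*(-304 - 11) = (246 - 209)*(-315) = 37*(-315) = -11655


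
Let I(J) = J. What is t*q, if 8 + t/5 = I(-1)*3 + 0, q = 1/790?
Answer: -11/158 ≈ -0.069620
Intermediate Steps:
q = 1/790 ≈ 0.0012658
t = -55 (t = -40 + 5*(-1*3 + 0) = -40 + 5*(-3 + 0) = -40 + 5*(-3) = -40 - 15 = -55)
t*q = -55*1/790 = -11/158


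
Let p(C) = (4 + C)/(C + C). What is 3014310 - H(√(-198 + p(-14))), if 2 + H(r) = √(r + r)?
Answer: 3014312 - 7^(¾)*5534^(¼)*√I/7 ≈ 3.0143e+6 - 3.7495*I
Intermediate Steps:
p(C) = (4 + C)/(2*C) (p(C) = (4 + C)/((2*C)) = (4 + C)*(1/(2*C)) = (4 + C)/(2*C))
H(r) = -2 + √2*√r (H(r) = -2 + √(r + r) = -2 + √(2*r) = -2 + √2*√r)
3014310 - H(√(-198 + p(-14))) = 3014310 - (-2 + √2*√(√(-198 + (½)*(4 - 14)/(-14)))) = 3014310 - (-2 + √2*√(√(-198 + (½)*(-1/14)*(-10)))) = 3014310 - (-2 + √2*√(√(-198 + 5/14))) = 3014310 - (-2 + √2*√(√(-2767/14))) = 3014310 - (-2 + √2*√(I*√38738/14)) = 3014310 - (-2 + √2*(14^(¾)*2767^(¼)*√I/14)) = 3014310 - (-2 + 7^(¾)*5534^(¼)*√I/7) = 3014310 + (2 - 7^(¾)*5534^(¼)*√I/7) = 3014312 - 7^(¾)*5534^(¼)*√I/7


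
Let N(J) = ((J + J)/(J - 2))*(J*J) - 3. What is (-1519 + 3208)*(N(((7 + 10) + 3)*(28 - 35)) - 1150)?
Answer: 4496349393/71 ≈ 6.3329e+7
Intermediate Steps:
N(J) = -3 + 2*J³/(-2 + J) (N(J) = ((2*J)/(-2 + J))*J² - 3 = (2*J/(-2 + J))*J² - 3 = 2*J³/(-2 + J) - 3 = -3 + 2*J³/(-2 + J))
(-1519 + 3208)*(N(((7 + 10) + 3)*(28 - 35)) - 1150) = (-1519 + 3208)*((6 - 3*((7 + 10) + 3)*(28 - 35) + 2*(((7 + 10) + 3)*(28 - 35))³)/(-2 + ((7 + 10) + 3)*(28 - 35)) - 1150) = 1689*((6 - 3*(17 + 3)*(-7) + 2*((17 + 3)*(-7))³)/(-2 + (17 + 3)*(-7)) - 1150) = 1689*((6 - 60*(-7) + 2*(20*(-7))³)/(-2 + 20*(-7)) - 1150) = 1689*((6 - 3*(-140) + 2*(-140)³)/(-2 - 140) - 1150) = 1689*((6 + 420 + 2*(-2744000))/(-142) - 1150) = 1689*(-(6 + 420 - 5488000)/142 - 1150) = 1689*(-1/142*(-5487574) - 1150) = 1689*(2743787/71 - 1150) = 1689*(2662137/71) = 4496349393/71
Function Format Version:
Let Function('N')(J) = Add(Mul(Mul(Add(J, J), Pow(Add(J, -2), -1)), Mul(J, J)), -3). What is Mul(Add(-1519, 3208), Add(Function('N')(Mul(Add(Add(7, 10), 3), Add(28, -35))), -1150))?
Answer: Rational(4496349393, 71) ≈ 6.3329e+7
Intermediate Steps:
Function('N')(J) = Add(-3, Mul(2, Pow(J, 3), Pow(Add(-2, J), -1))) (Function('N')(J) = Add(Mul(Mul(Mul(2, J), Pow(Add(-2, J), -1)), Pow(J, 2)), -3) = Add(Mul(Mul(2, J, Pow(Add(-2, J), -1)), Pow(J, 2)), -3) = Add(Mul(2, Pow(J, 3), Pow(Add(-2, J), -1)), -3) = Add(-3, Mul(2, Pow(J, 3), Pow(Add(-2, J), -1))))
Mul(Add(-1519, 3208), Add(Function('N')(Mul(Add(Add(7, 10), 3), Add(28, -35))), -1150)) = Mul(Add(-1519, 3208), Add(Mul(Pow(Add(-2, Mul(Add(Add(7, 10), 3), Add(28, -35))), -1), Add(6, Mul(-3, Mul(Add(Add(7, 10), 3), Add(28, -35))), Mul(2, Pow(Mul(Add(Add(7, 10), 3), Add(28, -35)), 3)))), -1150)) = Mul(1689, Add(Mul(Pow(Add(-2, Mul(Add(17, 3), -7)), -1), Add(6, Mul(-3, Mul(Add(17, 3), -7)), Mul(2, Pow(Mul(Add(17, 3), -7), 3)))), -1150)) = Mul(1689, Add(Mul(Pow(Add(-2, Mul(20, -7)), -1), Add(6, Mul(-3, Mul(20, -7)), Mul(2, Pow(Mul(20, -7), 3)))), -1150)) = Mul(1689, Add(Mul(Pow(Add(-2, -140), -1), Add(6, Mul(-3, -140), Mul(2, Pow(-140, 3)))), -1150)) = Mul(1689, Add(Mul(Pow(-142, -1), Add(6, 420, Mul(2, -2744000))), -1150)) = Mul(1689, Add(Mul(Rational(-1, 142), Add(6, 420, -5488000)), -1150)) = Mul(1689, Add(Mul(Rational(-1, 142), -5487574), -1150)) = Mul(1689, Add(Rational(2743787, 71), -1150)) = Mul(1689, Rational(2662137, 71)) = Rational(4496349393, 71)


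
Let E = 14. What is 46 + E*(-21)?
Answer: -248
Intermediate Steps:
46 + E*(-21) = 46 + 14*(-21) = 46 - 294 = -248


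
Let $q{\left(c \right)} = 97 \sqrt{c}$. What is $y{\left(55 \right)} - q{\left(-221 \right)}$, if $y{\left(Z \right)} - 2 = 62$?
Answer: $64 - 97 i \sqrt{221} \approx 64.0 - 1442.0 i$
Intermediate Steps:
$y{\left(Z \right)} = 64$ ($y{\left(Z \right)} = 2 + 62 = 64$)
$y{\left(55 \right)} - q{\left(-221 \right)} = 64 - 97 \sqrt{-221} = 64 - 97 i \sqrt{221}$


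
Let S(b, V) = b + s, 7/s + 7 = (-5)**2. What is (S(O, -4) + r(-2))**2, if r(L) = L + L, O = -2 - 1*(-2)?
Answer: 4225/324 ≈ 13.040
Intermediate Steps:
O = 0 (O = -2 + 2 = 0)
r(L) = 2*L
s = 7/18 (s = 7/(-7 + (-5)**2) = 7/(-7 + 25) = 7/18 ≈ 0.38889)
S(b, V) = 7/18 + b (S(b, V) = b + 7/18 = 7/18 + b)
(S(O, -4) + r(-2))**2 = ((7/18 + 0) + 2*(-2))**2 = (7/18 - 4)**2 = (-65/18)**2 = 4225/324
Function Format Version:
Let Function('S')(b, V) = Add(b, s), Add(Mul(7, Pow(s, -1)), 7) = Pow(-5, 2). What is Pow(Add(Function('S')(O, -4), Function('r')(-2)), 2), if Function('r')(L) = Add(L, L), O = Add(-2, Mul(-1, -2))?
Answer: Rational(4225, 324) ≈ 13.040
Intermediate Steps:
O = 0 (O = Add(-2, 2) = 0)
Function('r')(L) = Mul(2, L)
s = Rational(7, 18) (s = Mul(7, Pow(Add(-7, Pow(-5, 2)), -1)) = Mul(7, Pow(Add(-7, 25), -1)) = Mul(7, Pow(18, -1)) = Mul(7, Rational(1, 18)) = Rational(7, 18) ≈ 0.38889)
Function('S')(b, V) = Add(Rational(7, 18), b) (Function('S')(b, V) = Add(b, Rational(7, 18)) = Add(Rational(7, 18), b))
Pow(Add(Function('S')(O, -4), Function('r')(-2)), 2) = Pow(Add(Add(Rational(7, 18), 0), Mul(2, -2)), 2) = Pow(Add(Rational(7, 18), -4), 2) = Pow(Rational(-65, 18), 2) = Rational(4225, 324)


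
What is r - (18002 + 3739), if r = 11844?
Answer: -9897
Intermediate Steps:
r - (18002 + 3739) = 11844 - (18002 + 3739) = 11844 - 1*21741 = 11844 - 21741 = -9897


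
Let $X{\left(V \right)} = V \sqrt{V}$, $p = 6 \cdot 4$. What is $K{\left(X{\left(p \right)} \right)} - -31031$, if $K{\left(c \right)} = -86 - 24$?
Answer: $30921$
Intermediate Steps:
$p = 24$
$X{\left(V \right)} = V^{\frac{3}{2}}$
$K{\left(c \right)} = -110$
$K{\left(X{\left(p \right)} \right)} - -31031 = -110 - -31031 = -110 + 31031 = 30921$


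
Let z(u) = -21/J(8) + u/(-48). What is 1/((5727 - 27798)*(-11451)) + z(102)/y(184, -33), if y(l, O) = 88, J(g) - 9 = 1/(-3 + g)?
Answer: -18633462349/372025950912 ≈ -0.050086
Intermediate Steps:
J(g) = 9 + 1/(-3 + g)
z(u) = -105/46 - u/48 (z(u) = -21*(-3 + 8)/(-26 + 9*8) + u/(-48) = -21*5/(-26 + 72) + u*(-1/48) = -21/((1/5)*46) - u/48 = -21/46/5 - u/48 = -21*5/46 - u/48 = -105/46 - u/48)
1/((5727 - 27798)*(-11451)) + z(102)/y(184, -33) = 1/((5727 - 27798)*(-11451)) + (-105/46 - 1/48*102)/88 = -1/11451/(-22071) + (-105/46 - 17/8)*(1/88) = -1/22071*(-1/11451) - 811/184*1/88 = 1/252735021 - 811/16192 = -18633462349/372025950912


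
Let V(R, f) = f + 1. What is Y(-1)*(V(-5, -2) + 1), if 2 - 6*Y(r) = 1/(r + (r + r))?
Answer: 0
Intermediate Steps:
V(R, f) = 1 + f
Y(r) = 1/3 - 1/(18*r) (Y(r) = 1/3 - 1/(6*(r + (r + r))) = 1/3 - 1/(6*(r + 2*r)) = 1/3 - 1/(3*r)/6 = 1/3 - 1/(18*r))
Y(-1)*(V(-5, -2) + 1) = ((1/18)*(-1 + 6*(-1))/(-1))*((1 - 2) + 1) = ((1/18)*(-1)*(-1 - 6))*(-1 + 1) = ((1/18)*(-1)*(-7))*0 = (7/18)*0 = 0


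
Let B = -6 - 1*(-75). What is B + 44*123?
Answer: 5481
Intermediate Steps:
B = 69 (B = -6 + 75 = 69)
B + 44*123 = 69 + 44*123 = 69 + 5412 = 5481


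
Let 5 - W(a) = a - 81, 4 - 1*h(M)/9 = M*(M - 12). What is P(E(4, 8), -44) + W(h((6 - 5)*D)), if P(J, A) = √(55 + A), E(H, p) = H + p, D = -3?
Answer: 455 + √11 ≈ 458.32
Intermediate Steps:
h(M) = 36 - 9*M*(-12 + M) (h(M) = 36 - 9*M*(M - 12) = 36 - 9*M*(-12 + M))
W(a) = 86 - a (W(a) = 5 - (a - 81) = 5 - (-81 + a) = 5 + (81 - a) = 86 - a)
P(E(4, 8), -44) + W(h((6 - 5)*D)) = √(55 - 44) + (86 - (36 - 9*9*(6 - 5)² + 108*((6 - 5)*(-3)))) = √11 + (86 - (36 - 9*(1*(-3))² + 108*(1*(-3)))) = √11 + (86 - (36 - 9*(-3)² + 108*(-3))) = √11 + (86 - (36 - 9*9 - 324)) = √11 + (86 - (36 - 81 - 324)) = √11 + (86 - 1*(-369)) = √11 + (86 + 369) = √11 + 455 = 455 + √11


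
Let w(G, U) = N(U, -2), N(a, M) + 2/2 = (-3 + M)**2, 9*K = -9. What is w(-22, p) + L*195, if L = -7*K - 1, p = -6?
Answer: 1194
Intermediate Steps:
K = -1 (K = (1/9)*(-9) = -1)
N(a, M) = -1 + (-3 + M)**2
w(G, U) = 24 (w(G, U) = -1 + (-3 - 2)**2 = -1 + (-5)**2 = -1 + 25 = 24)
L = 6 (L = -7*(-1) - 1 = 7 - 1 = 6)
w(-22, p) + L*195 = 24 + 6*195 = 24 + 1170 = 1194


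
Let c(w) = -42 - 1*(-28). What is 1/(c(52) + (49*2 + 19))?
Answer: 1/103 ≈ 0.0097087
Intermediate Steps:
c(w) = -14 (c(w) = -42 + 28 = -14)
1/(c(52) + (49*2 + 19)) = 1/(-14 + (49*2 + 19)) = 1/(-14 + (98 + 19)) = 1/(-14 + 117) = 1/103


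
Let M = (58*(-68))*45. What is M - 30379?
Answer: -207859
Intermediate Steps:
M = -177480 (M = -3944*45 = -177480)
M - 30379 = -177480 - 30379 = -207859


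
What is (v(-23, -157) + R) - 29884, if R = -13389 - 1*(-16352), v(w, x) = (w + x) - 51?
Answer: -27152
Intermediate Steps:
v(w, x) = -51 + w + x
R = 2963 (R = -13389 + 16352 = 2963)
(v(-23, -157) + R) - 29884 = ((-51 - 23 - 157) + 2963) - 29884 = (-231 + 2963) - 29884 = 2732 - 29884 = -27152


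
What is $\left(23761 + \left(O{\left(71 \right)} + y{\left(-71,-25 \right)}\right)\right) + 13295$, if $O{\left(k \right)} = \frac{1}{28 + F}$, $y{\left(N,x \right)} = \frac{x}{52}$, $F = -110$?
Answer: $\frac{79002341}{2132} \approx 37056.0$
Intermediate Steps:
$y{\left(N,x \right)} = \frac{x}{52}$ ($y{\left(N,x \right)} = x \frac{1}{52} = \frac{x}{52}$)
$O{\left(k \right)} = - \frac{1}{82}$ ($O{\left(k \right)} = \frac{1}{28 - 110} = \frac{1}{-82} = - \frac{1}{82}$)
$\left(23761 + \left(O{\left(71 \right)} + y{\left(-71,-25 \right)}\right)\right) + 13295 = \left(23761 + \left(- \frac{1}{82} + \frac{1}{52} \left(-25\right)\right)\right) + 13295 = \left(23761 - \frac{1051}{2132}\right) + 13295 = \frac{50657401}{2132} + 13295 = \frac{79002341}{2132}$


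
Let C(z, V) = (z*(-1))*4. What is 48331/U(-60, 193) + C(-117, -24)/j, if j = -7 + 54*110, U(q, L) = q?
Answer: -286719743/355980 ≈ -805.44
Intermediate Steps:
j = 5933 (j = -7 + 5940 = 5933)
C(z, V) = -4*z (C(z, V) = -z*4 = -4*z)
48331/U(-60, 193) + C(-117, -24)/j = 48331/(-60) - 4*(-117)/5933 = 48331*(-1/60) + 468*(1/5933) = -48331/60 + 468/5933 = -286719743/355980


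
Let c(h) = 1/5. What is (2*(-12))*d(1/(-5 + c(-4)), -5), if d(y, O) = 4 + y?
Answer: -91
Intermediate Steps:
c(h) = ⅕
(2*(-12))*d(1/(-5 + c(-4)), -5) = (2*(-12))*(4 + 1/(-5 + ⅕)) = -24*(4 + 1/(-24/5)) = -24*(4 - 5/24) = -24*91/24 = -91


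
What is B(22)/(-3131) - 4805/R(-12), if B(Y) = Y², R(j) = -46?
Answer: 15022191/144026 ≈ 104.30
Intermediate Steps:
B(22)/(-3131) - 4805/R(-12) = 22²/(-3131) - 4805/(-46) = 484*(-1/3131) - 4805*(-1/46) = -484/3131 + 4805/46 = 15022191/144026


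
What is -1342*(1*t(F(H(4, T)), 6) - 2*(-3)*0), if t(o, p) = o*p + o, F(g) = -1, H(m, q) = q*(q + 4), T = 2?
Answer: 9394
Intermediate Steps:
H(m, q) = q*(4 + q)
t(o, p) = o + o*p
-1342*(1*t(F(H(4, T)), 6) - 2*(-3)*0) = -1342*(1*(-(1 + 6)) - 2*(-3)*0) = -1342*(1*(-1*7) + 6*0) = -1342*(1*(-7) + 0) = -1342*(-7 + 0) = -1342*(-7) = 9394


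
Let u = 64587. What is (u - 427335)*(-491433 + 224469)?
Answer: 96840657072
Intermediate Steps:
(u - 427335)*(-491433 + 224469) = (64587 - 427335)*(-491433 + 224469) = -362748*(-266964) = 96840657072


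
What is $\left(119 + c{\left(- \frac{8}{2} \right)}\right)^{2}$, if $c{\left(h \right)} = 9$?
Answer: $16384$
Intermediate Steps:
$\left(119 + c{\left(- \frac{8}{2} \right)}\right)^{2} = \left(119 + 9\right)^{2} = 128^{2} = 16384$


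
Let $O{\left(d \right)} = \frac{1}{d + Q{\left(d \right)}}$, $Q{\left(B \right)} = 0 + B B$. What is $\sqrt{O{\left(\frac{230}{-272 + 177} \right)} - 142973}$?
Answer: $\frac{i \sqrt{24504950490}}{414} \approx 378.12 i$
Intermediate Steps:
$Q{\left(B \right)} = B^{2}$ ($Q{\left(B \right)} = 0 + B^{2} = B^{2}$)
$O{\left(d \right)} = \frac{1}{d + d^{2}}$
$\sqrt{O{\left(\frac{230}{-272 + 177} \right)} - 142973} = \sqrt{\frac{1}{\frac{230}{-272 + 177} \left(1 + \frac{230}{-272 + 177}\right)} - 142973} = \sqrt{\frac{1}{\frac{230}{-95} \left(1 + \frac{230}{-95}\right)} - 142973} = \sqrt{\frac{1}{230 \left(- \frac{1}{95}\right) \left(1 + 230 \left(- \frac{1}{95}\right)\right)} - 142973} = \sqrt{\frac{1}{\left(- \frac{46}{19}\right) \left(1 - \frac{46}{19}\right)} - 142973} = \sqrt{- \frac{19}{46 \left(- \frac{27}{19}\right)} - 142973} = \sqrt{\left(- \frac{19}{46}\right) \left(- \frac{19}{27}\right) - 142973} = \sqrt{\frac{361}{1242} - 142973} = \sqrt{- \frac{177572105}{1242}} = \frac{i \sqrt{24504950490}}{414}$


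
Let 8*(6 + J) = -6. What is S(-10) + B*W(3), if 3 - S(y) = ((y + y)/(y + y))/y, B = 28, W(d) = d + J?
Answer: -1019/10 ≈ -101.90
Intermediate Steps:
J = -27/4 (J = -6 + (1/8)*(-6) = -6 - 3/4 = -27/4 ≈ -6.7500)
W(d) = -27/4 + d (W(d) = d - 27/4 = -27/4 + d)
S(y) = 3 - 1/y (S(y) = 3 - (y + y)/(y + y)/y = 3 - (2*y)/((2*y))/y = 3 - (2*y)*(1/(2*y))/y = 3 - 1/y)
S(-10) + B*W(3) = (3 - 1/(-10)) + 28*(-27/4 + 3) = (3 - 1*(-1/10)) + 28*(-15/4) = (3 + 1/10) - 105 = 31/10 - 105 = -1019/10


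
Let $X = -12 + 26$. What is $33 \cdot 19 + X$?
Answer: $641$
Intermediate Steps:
$X = 14$
$33 \cdot 19 + X = 33 \cdot 19 + 14 = 627 + 14 = 641$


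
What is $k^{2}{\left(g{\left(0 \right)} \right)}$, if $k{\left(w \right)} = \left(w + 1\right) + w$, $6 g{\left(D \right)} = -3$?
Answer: $0$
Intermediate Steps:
$g{\left(D \right)} = - \frac{1}{2}$ ($g{\left(D \right)} = \frac{1}{6} \left(-3\right) = - \frac{1}{2}$)
$k{\left(w \right)} = 1 + 2 w$ ($k{\left(w \right)} = \left(1 + w\right) + w = 1 + 2 w$)
$k^{2}{\left(g{\left(0 \right)} \right)} = \left(1 + 2 \left(- \frac{1}{2}\right)\right)^{2} = \left(1 - 1\right)^{2} = 0^{2} = 0$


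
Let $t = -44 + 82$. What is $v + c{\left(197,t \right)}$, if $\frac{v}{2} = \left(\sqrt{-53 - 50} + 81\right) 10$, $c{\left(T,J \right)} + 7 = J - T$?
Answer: $1454 + 20 i \sqrt{103} \approx 1454.0 + 202.98 i$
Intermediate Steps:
$t = 38$
$c{\left(T,J \right)} = -7 + J - T$ ($c{\left(T,J \right)} = -7 + \left(J - T\right) = -7 + J - T$)
$v = 1620 + 20 i \sqrt{103}$ ($v = 2 \left(\sqrt{-53 - 50} + 81\right) 10 = 2 \left(\sqrt{-103} + 81\right) 10 = 2 \left(i \sqrt{103} + 81\right) 10 = 2 \left(81 + i \sqrt{103}\right) 10 = 2 \left(810 + 10 i \sqrt{103}\right) = 1620 + 20 i \sqrt{103} \approx 1620.0 + 202.98 i$)
$v + c{\left(197,t \right)} = \left(1620 + 20 i \sqrt{103}\right) - 166 = 1454 + 20 i \sqrt{103}$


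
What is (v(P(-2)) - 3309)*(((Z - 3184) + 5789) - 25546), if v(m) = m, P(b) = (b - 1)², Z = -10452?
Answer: 110196900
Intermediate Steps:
P(b) = (-1 + b)²
(v(P(-2)) - 3309)*(((Z - 3184) + 5789) - 25546) = ((-1 - 2)² - 3309)*(((-10452 - 3184) + 5789) - 25546) = ((-3)² - 3309)*((-13636 + 5789) - 25546) = (9 - 3309)*(-7847 - 25546) = -3300*(-33393) = 110196900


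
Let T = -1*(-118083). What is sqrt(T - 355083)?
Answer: 10*I*sqrt(2370) ≈ 486.83*I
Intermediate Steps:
T = 118083
sqrt(T - 355083) = sqrt(118083 - 355083) = sqrt(-237000) = 10*I*sqrt(2370)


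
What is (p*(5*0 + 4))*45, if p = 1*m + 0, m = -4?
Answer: -720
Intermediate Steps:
p = -4 (p = 1*(-4) + 0 = -4 + 0 = -4)
(p*(5*0 + 4))*45 = -4*(5*0 + 4)*45 = -4*(0 + 4)*45 = -4*4*45 = -16*45 = -720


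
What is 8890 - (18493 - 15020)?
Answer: 5417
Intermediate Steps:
8890 - (18493 - 15020) = 8890 - 1*3473 = 8890 - 3473 = 5417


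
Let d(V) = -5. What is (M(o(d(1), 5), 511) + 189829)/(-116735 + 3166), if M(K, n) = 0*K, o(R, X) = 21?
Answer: -189829/113569 ≈ -1.6715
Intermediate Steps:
M(K, n) = 0
(M(o(d(1), 5), 511) + 189829)/(-116735 + 3166) = (0 + 189829)/(-116735 + 3166) = 189829/(-113569) = 189829*(-1/113569) = -189829/113569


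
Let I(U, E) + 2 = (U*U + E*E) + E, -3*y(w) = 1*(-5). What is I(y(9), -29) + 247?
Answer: 9538/9 ≈ 1059.8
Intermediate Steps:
y(w) = 5/3 (y(w) = -(-5)/3 = -1/3*(-5) = 5/3)
I(U, E) = -2 + E + E**2 + U**2 (I(U, E) = -2 + ((U*U + E*E) + E) = -2 + ((U**2 + E**2) + E) = -2 + ((E**2 + U**2) + E) = -2 + (E + E**2 + U**2) = -2 + E + E**2 + U**2)
I(y(9), -29) + 247 = (-2 - 29 + (-29)**2 + (5/3)**2) + 247 = (-2 - 29 + 841 + 25/9) + 247 = 7315/9 + 247 = 9538/9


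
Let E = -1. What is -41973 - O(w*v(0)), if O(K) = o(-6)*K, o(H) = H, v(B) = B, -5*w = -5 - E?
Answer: -41973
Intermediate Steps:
w = ⅘ (w = -(-5 - 1*(-1))/5 = -(-5 + 1)/5 = -⅕*(-4) = ⅘ ≈ 0.80000)
O(K) = -6*K
-41973 - O(w*v(0)) = -41973 - (-6)*(⅘)*0 = -41973 - (-6)*0 = -41973 - 1*0 = -41973 + 0 = -41973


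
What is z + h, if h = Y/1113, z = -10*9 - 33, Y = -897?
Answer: -45932/371 ≈ -123.81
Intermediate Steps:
z = -123 (z = -90 - 33 = -123)
h = -299/371 (h = -897/1113 = -897*1/1113 = -299/371 ≈ -0.80593)
z + h = -123 - 299/371 = -45932/371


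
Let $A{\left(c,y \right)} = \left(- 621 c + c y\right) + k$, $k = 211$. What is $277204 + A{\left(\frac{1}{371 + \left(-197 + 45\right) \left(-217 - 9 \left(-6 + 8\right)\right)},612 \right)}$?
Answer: $\frac{10012184756}{36091} \approx 2.7742 \cdot 10^{5}$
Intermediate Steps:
$A{\left(c,y \right)} = 211 - 621 c + c y$ ($A{\left(c,y \right)} = \left(- 621 c + c y\right) + 211 = 211 - 621 c + c y$)
$277204 + A{\left(\frac{1}{371 + \left(-197 + 45\right) \left(-217 - 9 \left(-6 + 8\right)\right)},612 \right)} = 277204 + \left(211 - \frac{621}{371 + \left(-197 + 45\right) \left(-217 - 9 \left(-6 + 8\right)\right)} + \frac{1}{371 + \left(-197 + 45\right) \left(-217 - 9 \left(-6 + 8\right)\right)} 612\right) = 277204 + \left(211 - \frac{621}{371 - 152 \left(-217 - 18\right)} + \frac{1}{371 - 152 \left(-217 - 18\right)} 612\right) = 277204 + \left(211 - \frac{621}{371 - -35720} + \frac{1}{371 - -35720} \cdot 612\right) = 277204 + \left(211 - \frac{621}{371 + 35720} + \frac{1}{371 + 35720} \cdot 612\right) = 277204 + \left(211 - \frac{621}{36091} + \frac{1}{36091} \cdot 612\right) = 277204 + \left(211 - \frac{621}{36091} + \frac{36}{2123}\right) = 277204 + \frac{7615192}{36091} = \frac{10012184756}{36091}$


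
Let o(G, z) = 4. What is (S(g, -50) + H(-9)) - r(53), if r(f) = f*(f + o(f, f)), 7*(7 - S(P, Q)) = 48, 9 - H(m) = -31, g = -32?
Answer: -20866/7 ≈ -2980.9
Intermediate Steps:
H(m) = 40 (H(m) = 9 - 1*(-31) = 9 + 31 = 40)
S(P, Q) = 1/7 (S(P, Q) = 7 - 1/7*48 = 7 - 48/7 = 1/7)
r(f) = f*(4 + f) (r(f) = f*(f + 4) = f*(4 + f))
(S(g, -50) + H(-9)) - r(53) = (1/7 + 40) - 53*(4 + 53) = 281/7 - 53*57 = 281/7 - 1*3021 = 281/7 - 3021 = -20866/7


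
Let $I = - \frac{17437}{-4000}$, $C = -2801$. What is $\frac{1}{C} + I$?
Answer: $\frac{48837037}{11204000} \approx 4.3589$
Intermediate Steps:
$I = \frac{17437}{4000}$ ($I = \left(-17437\right) \left(- \frac{1}{4000}\right) = \frac{17437}{4000} \approx 4.3593$)
$\frac{1}{C} + I = \frac{1}{-2801} + \frac{17437}{4000} = - \frac{1}{2801} + \frac{17437}{4000} = \frac{48837037}{11204000}$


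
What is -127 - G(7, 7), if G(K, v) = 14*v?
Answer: -225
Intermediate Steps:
-127 - G(7, 7) = -127 - 14*7 = -127 - 1*98 = -127 - 98 = -225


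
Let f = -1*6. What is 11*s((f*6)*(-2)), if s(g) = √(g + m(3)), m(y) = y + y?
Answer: 11*√78 ≈ 97.149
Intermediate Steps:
f = -6
m(y) = 2*y
s(g) = √(6 + g) (s(g) = √(g + 2*3) = √(g + 6) = √(6 + g))
11*s((f*6)*(-2)) = 11*√(6 - 6*6*(-2)) = 11*√(6 - 36*(-2)) = 11*√(6 + 72) = 11*√78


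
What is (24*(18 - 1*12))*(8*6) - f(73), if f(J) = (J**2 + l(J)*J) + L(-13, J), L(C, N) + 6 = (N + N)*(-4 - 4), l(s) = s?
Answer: -2572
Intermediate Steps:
L(C, N) = -6 - 16*N (L(C, N) = -6 + (N + N)*(-4 - 4) = -6 + (2*N)*(-8) = -6 - 16*N)
f(J) = -6 - 16*J + 2*J**2 (f(J) = (J**2 + J*J) + (-6 - 16*J) = (J**2 + J**2) + (-6 - 16*J) = 2*J**2 + (-6 - 16*J) = -6 - 16*J + 2*J**2)
(24*(18 - 1*12))*(8*6) - f(73) = (24*(18 - 1*12))*(8*6) - (-6 - 16*73 + 2*73**2) = (24*(18 - 12))*48 - (-6 - 1168 + 2*5329) = (24*6)*48 - (-6 - 1168 + 10658) = 144*48 - 1*9484 = 6912 - 9484 = -2572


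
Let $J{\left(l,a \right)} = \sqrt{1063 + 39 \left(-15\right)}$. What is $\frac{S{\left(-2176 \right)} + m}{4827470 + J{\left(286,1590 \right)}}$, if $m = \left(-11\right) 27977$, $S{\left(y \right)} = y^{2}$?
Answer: $\frac{3562052530105}{3884077766737} - \frac{1475743 \sqrt{478}}{7768155533474} \approx 0.91709$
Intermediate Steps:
$m = -307747$
$J{\left(l,a \right)} = \sqrt{478}$ ($J{\left(l,a \right)} = \sqrt{1063 - 585} = \sqrt{478}$)
$\frac{S{\left(-2176 \right)} + m}{4827470 + J{\left(286,1590 \right)}} = \frac{\left(-2176\right)^{2} - 307747}{4827470 + \sqrt{478}} = \frac{4734976 - 307747}{4827470 + \sqrt{478}} = \frac{4427229}{4827470 + \sqrt{478}}$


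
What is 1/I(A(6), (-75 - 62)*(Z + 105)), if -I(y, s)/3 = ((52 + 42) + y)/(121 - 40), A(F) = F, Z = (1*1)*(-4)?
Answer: -27/100 ≈ -0.27000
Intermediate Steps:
Z = -4 (Z = 1*(-4) = -4)
I(y, s) = -94/27 - y/27 (I(y, s) = -3*((52 + 42) + y)/(121 - 40) = -3*(94 + y)/81 = -3*(94/81 + y/81) = -94/27 - y/27)
1/I(A(6), (-75 - 62)*(Z + 105)) = 1/(-94/27 - 1/27*6) = 1/(-94/27 - 2/9) = 1/(-100/27) = -27/100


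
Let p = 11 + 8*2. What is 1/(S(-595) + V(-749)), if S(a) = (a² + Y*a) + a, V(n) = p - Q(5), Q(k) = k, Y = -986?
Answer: 1/940122 ≈ 1.0637e-6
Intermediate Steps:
p = 27 (p = 11 + 16 = 27)
V(n) = 22 (V(n) = 27 - 1*5 = 27 - 5 = 22)
S(a) = a² - 985*a (S(a) = (a² - 986*a) + a = a² - 985*a)
1/(S(-595) + V(-749)) = 1/(-595*(-985 - 595) + 22) = 1/(-595*(-1580) + 22) = 1/(940100 + 22) = 1/940122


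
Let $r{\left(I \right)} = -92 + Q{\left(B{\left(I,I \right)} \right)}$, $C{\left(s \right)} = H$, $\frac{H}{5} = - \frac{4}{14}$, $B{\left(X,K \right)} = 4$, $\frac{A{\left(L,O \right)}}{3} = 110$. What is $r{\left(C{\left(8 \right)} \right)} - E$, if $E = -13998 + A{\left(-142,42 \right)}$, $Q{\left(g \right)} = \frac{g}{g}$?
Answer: $13577$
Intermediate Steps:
$A{\left(L,O \right)} = 330$ ($A{\left(L,O \right)} = 3 \cdot 110 = 330$)
$Q{\left(g \right)} = 1$
$H = - \frac{10}{7}$ ($H = 5 \left(- \frac{4}{14}\right) = 5 \left(\left(-4\right) \frac{1}{14}\right) = 5 \left(- \frac{2}{7}\right) = - \frac{10}{7} \approx -1.4286$)
$C{\left(s \right)} = - \frac{10}{7}$
$E = -13668$ ($E = -13998 + 330 = -13668$)
$r{\left(I \right)} = -91$ ($r{\left(I \right)} = -92 + 1 = -91$)
$r{\left(C{\left(8 \right)} \right)} - E = -91 - -13668 = -91 + 13668 = 13577$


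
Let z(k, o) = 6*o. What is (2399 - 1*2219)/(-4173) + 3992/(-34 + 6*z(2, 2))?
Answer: 2775296/26429 ≈ 105.01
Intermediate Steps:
(2399 - 1*2219)/(-4173) + 3992/(-34 + 6*z(2, 2)) = (2399 - 1*2219)/(-4173) + 3992/(-34 + 6*(6*2)) = (2399 - 2219)*(-1/4173) + 3992/(-34 + 6*12) = 180*(-1/4173) + 3992/(-34 + 72) = -60/1391 + 3992/38 = -60/1391 + 3992*(1/38) = -60/1391 + 1996/19 = 2775296/26429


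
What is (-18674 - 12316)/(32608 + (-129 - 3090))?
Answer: -30990/29389 ≈ -1.0545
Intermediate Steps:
(-18674 - 12316)/(32608 + (-129 - 3090)) = -30990/(32608 - 3219) = -30990/29389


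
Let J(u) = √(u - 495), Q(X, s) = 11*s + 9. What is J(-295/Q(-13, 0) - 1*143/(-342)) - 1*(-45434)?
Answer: 45434 + I*√6853566/114 ≈ 45434.0 + 22.964*I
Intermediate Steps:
Q(X, s) = 9 + 11*s
J(u) = √(-495 + u)
J(-295/Q(-13, 0) - 1*143/(-342)) - 1*(-45434) = √(-495 + (-295/(9 + 11*0) - 1*143/(-342))) - 1*(-45434) = √(-495 + (-295/(9 + 0) - 143*(-1/342))) + 45434 = √(-495 + (-295/9 + 143/342)) + 45434 = √(-495 - 3689/114) + 45434 = √(-60119/114) + 45434 = I*√6853566/114 + 45434 = 45434 + I*√6853566/114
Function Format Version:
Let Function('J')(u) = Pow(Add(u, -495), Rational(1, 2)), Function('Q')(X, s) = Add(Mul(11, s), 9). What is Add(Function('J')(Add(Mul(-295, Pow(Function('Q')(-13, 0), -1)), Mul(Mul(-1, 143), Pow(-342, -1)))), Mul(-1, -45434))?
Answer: Add(45434, Mul(Rational(1, 114), I, Pow(6853566, Rational(1, 2)))) ≈ Add(45434., Mul(22.964, I))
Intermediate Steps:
Function('Q')(X, s) = Add(9, Mul(11, s))
Function('J')(u) = Pow(Add(-495, u), Rational(1, 2))
Add(Function('J')(Add(Mul(-295, Pow(Function('Q')(-13, 0), -1)), Mul(Mul(-1, 143), Pow(-342, -1)))), Mul(-1, -45434)) = Add(Pow(Add(-495, Add(Mul(-295, Pow(Add(9, Mul(11, 0)), -1)), Mul(Mul(-1, 143), Pow(-342, -1)))), Rational(1, 2)), Mul(-1, -45434)) = Add(Pow(Add(-495, Add(Mul(-295, Pow(Add(9, 0), -1)), Mul(-143, Rational(-1, 342)))), Rational(1, 2)), 45434) = Add(Pow(Add(-495, Add(Mul(-295, Pow(9, -1)), Rational(143, 342))), Rational(1, 2)), 45434) = Add(Pow(Add(-495, Add(Mul(-295, Rational(1, 9)), Rational(143, 342))), Rational(1, 2)), 45434) = Add(Pow(Add(-495, Add(Rational(-295, 9), Rational(143, 342))), Rational(1, 2)), 45434) = Add(Pow(Add(-495, Rational(-3689, 114)), Rational(1, 2)), 45434) = Add(Pow(Rational(-60119, 114), Rational(1, 2)), 45434) = Add(Mul(Rational(1, 114), I, Pow(6853566, Rational(1, 2))), 45434) = Add(45434, Mul(Rational(1, 114), I, Pow(6853566, Rational(1, 2))))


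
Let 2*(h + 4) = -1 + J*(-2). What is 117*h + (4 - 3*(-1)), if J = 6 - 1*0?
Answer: -2443/2 ≈ -1221.5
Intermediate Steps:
J = 6 (J = 6 + 0 = 6)
h = -21/2 (h = -4 + (-1 + 6*(-2))/2 = -4 + (-1 - 12)/2 = -4 + (½)*(-13) = -4 - 13/2 = -21/2 ≈ -10.500)
117*h + (4 - 3*(-1)) = 117*(-21/2) + (4 - 3*(-1)) = -2457/2 + (4 + 3) = -2457/2 + 7 = -2443/2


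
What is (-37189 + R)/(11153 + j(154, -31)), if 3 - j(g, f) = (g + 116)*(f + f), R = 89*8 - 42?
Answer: -36519/27896 ≈ -1.3091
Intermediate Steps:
R = 670 (R = 712 - 42 = 670)
j(g, f) = 3 - 2*f*(116 + g) (j(g, f) = 3 - (g + 116)*(f + f) = 3 - (116 + g)*2*f = 3 - 2*f*(116 + g))
(-37189 + R)/(11153 + j(154, -31)) = (-37189 + 670)/(11153 + (3 - 232*(-31) - 2*(-31)*154)) = -36519/(11153 + (3 + 7192 + 9548)) = -36519/(11153 + 16743) = -36519/27896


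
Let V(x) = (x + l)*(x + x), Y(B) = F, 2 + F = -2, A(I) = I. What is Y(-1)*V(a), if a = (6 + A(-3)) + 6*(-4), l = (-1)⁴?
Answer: -3360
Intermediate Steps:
F = -4 (F = -2 - 2 = -4)
Y(B) = -4
l = 1
a = -21 (a = (6 - 3) + 6*(-4) = 3 - 24 = -21)
V(x) = 2*x*(1 + x) (V(x) = (x + 1)*(x + x) = (1 + x)*(2*x) = 2*x*(1 + x))
Y(-1)*V(a) = -8*(-21)*(1 - 21) = -8*(-21)*(-20) = -4*840 = -3360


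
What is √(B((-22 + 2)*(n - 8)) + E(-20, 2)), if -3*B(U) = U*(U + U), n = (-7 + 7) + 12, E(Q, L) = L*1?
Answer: I*√38382/3 ≈ 65.304*I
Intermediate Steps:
E(Q, L) = L
n = 12 (n = 0 + 12 = 12)
B(U) = -2*U²/3 (B(U) = -U*(U + U)/3 = -U*2*U/3 = -2*U²/3)
√(B((-22 + 2)*(n - 8)) + E(-20, 2)) = √(-2*(-22 + 2)²*(12 - 8)²/3 + 2) = √(-2*(-20*4)²/3 + 2) = √(-⅔*(-80)² + 2) = √(-⅔*6400 + 2) = √(-12800/3 + 2) = √(-12794/3) = I*√38382/3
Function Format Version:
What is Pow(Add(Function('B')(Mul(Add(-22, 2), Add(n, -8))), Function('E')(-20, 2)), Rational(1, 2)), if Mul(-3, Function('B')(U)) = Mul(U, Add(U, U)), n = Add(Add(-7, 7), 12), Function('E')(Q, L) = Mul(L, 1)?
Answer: Mul(Rational(1, 3), I, Pow(38382, Rational(1, 2))) ≈ Mul(65.304, I)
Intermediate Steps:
Function('E')(Q, L) = L
n = 12 (n = Add(0, 12) = 12)
Function('B')(U) = Mul(Rational(-2, 3), Pow(U, 2)) (Function('B')(U) = Mul(Rational(-1, 3), Mul(U, Add(U, U))) = Mul(Rational(-1, 3), Mul(U, Mul(2, U))) = Mul(Rational(-1, 3), Mul(2, Pow(U, 2))) = Mul(Rational(-2, 3), Pow(U, 2)))
Pow(Add(Function('B')(Mul(Add(-22, 2), Add(n, -8))), Function('E')(-20, 2)), Rational(1, 2)) = Pow(Add(Mul(Rational(-2, 3), Pow(Mul(Add(-22, 2), Add(12, -8)), 2)), 2), Rational(1, 2)) = Pow(Add(Mul(Rational(-2, 3), Pow(Mul(-20, 4), 2)), 2), Rational(1, 2)) = Pow(Add(Mul(Rational(-2, 3), Pow(-80, 2)), 2), Rational(1, 2)) = Pow(Add(Mul(Rational(-2, 3), 6400), 2), Rational(1, 2)) = Pow(Add(Rational(-12800, 3), 2), Rational(1, 2)) = Pow(Rational(-12794, 3), Rational(1, 2)) = Mul(Rational(1, 3), I, Pow(38382, Rational(1, 2)))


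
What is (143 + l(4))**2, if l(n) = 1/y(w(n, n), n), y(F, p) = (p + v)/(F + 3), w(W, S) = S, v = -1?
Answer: 190096/9 ≈ 21122.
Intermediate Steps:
y(F, p) = (-1 + p)/(3 + F) (y(F, p) = (p - 1)/(F + 3) = (-1 + p)/(3 + F))
l(n) = (3 + n)/(-1 + n) (l(n) = 1/((-1 + n)/(3 + n)) = (3 + n)/(-1 + n))
(143 + l(4))**2 = (143 + (3 + 4)/(-1 + 4))**2 = (143 + 7/3)**2 = (436/3)**2 = 190096/9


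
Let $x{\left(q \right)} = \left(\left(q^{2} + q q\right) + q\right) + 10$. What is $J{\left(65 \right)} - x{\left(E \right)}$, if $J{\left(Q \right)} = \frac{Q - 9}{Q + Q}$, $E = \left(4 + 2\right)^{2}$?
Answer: $- \frac{171442}{65} \approx -2637.6$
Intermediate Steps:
$E = 36$ ($E = 6^{2} = 36$)
$J{\left(Q \right)} = \frac{-9 + Q}{2 Q}$
$x{\left(q \right)} = 10 + q + 2 q^{2}$ ($x{\left(q \right)} = \left(\left(q^{2} + q^{2}\right) + q\right) + 10 = \left(2 q^{2} + q\right) + 10 = \left(q + 2 q^{2}\right) + 10 = 10 + q + 2 q^{2}$)
$J{\left(65 \right)} - x{\left(E \right)} = \frac{-9 + 65}{2 \cdot 65} - \left(10 + 36 + 2 \cdot 36^{2}\right) = \frac{1}{2} \cdot \frac{1}{65} \cdot 56 - \left(10 + 36 + 2 \cdot 1296\right) = \frac{28}{65} - \left(10 + 36 + 2592\right) = \frac{28}{65} - 2638 = - \frac{171442}{65}$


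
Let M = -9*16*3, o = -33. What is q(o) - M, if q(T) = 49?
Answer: 481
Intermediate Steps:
M = -432 (M = -144*3 = -432)
q(o) - M = 49 - 1*(-432) = 49 + 432 = 481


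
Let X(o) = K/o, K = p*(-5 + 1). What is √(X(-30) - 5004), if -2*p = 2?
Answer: I*√1125930/15 ≈ 70.74*I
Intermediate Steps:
p = -1 (p = -½*2 = -1)
K = 4 (K = -(-5 + 1) = -1*(-4) = 4)
X(o) = 4/o
√(X(-30) - 5004) = √(4/(-30) - 5004) = √(4*(-1/30) - 5004) = √(-2/15 - 5004) = √(-75062/15) = I*√1125930/15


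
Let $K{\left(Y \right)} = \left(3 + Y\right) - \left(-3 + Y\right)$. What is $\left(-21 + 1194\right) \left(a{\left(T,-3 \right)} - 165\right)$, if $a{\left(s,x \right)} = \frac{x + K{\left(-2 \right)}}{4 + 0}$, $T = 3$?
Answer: $- \frac{770661}{4} \approx -1.9267 \cdot 10^{5}$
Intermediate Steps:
$K{\left(Y \right)} = 6$
$a{\left(s,x \right)} = \frac{3}{2} + \frac{x}{4}$ ($a{\left(s,x \right)} = \frac{x + 6}{4 + 0} = \frac{6 + x}{4} = \left(6 + x\right) \frac{1}{4} = \frac{3}{2} + \frac{x}{4}$)
$\left(-21 + 1194\right) \left(a{\left(T,-3 \right)} - 165\right) = \left(-21 + 1194\right) \left(\left(\frac{3}{2} + \frac{1}{4} \left(-3\right)\right) - 165\right) = 1173 \left(\left(\frac{3}{2} - \frac{3}{4}\right) - 165\right) = 1173 \left(\frac{3}{4} - 165\right) = 1173 \left(- \frac{657}{4}\right) = - \frac{770661}{4}$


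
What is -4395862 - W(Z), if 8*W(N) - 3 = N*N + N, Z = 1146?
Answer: -36481361/8 ≈ -4.5602e+6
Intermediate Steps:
W(N) = 3/8 + N/8 + N²/8 (W(N) = 3/8 + (N*N + N)/8 = 3/8 + (N² + N)/8 = 3/8 + (N + N²)/8 = 3/8 + (N/8 + N²/8) = 3/8 + N/8 + N²/8)
-4395862 - W(Z) = -4395862 - (3/8 + (⅛)*1146 + (⅛)*1146²) = -4395862 - (3/8 + 573/4 + (⅛)*1313316) = -4395862 - (3/8 + 573/4 + 328329/2) = -4395862 - 1*1314465/8 = -4395862 - 1314465/8 = -36481361/8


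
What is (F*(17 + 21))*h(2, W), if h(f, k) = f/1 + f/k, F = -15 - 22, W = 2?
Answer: -4218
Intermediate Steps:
F = -37
h(f, k) = f + f/k (h(f, k) = f*1 + f/k = f + f/k)
(F*(17 + 21))*h(2, W) = (-37*(17 + 21))*(2 + 2/2) = (-37*38)*(2 + 2*(½)) = -1406*(2 + 1) = -1406*3 = -4218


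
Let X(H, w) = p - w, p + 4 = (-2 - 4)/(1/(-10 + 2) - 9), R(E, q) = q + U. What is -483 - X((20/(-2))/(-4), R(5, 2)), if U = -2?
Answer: -35015/73 ≈ -479.66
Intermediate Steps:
R(E, q) = -2 + q (R(E, q) = q - 2 = -2 + q)
p = -244/73 (p = -4 + (-2 - 4)/(1/(-10 + 2) - 9) = -4 - 6/(1/(-8) - 9) = -4 - 6/(-⅛ - 9) = -4 - 6/(-73/8) = -4 - 6*(-8/73) = -4 + 48/73 = -244/73 ≈ -3.3425)
X(H, w) = -244/73 - w
-483 - X((20/(-2))/(-4), R(5, 2)) = -483 - (-244/73 - (-2 + 2)) = -483 - (-244/73 - 1*0) = -483 - (-244/73 + 0) = -483 - 1*(-244/73) = -483 + 244/73 = -35015/73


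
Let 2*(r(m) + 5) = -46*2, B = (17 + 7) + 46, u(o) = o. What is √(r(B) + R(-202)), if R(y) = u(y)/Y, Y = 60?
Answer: I*√48930/30 ≈ 7.3734*I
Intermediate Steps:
B = 70 (B = 24 + 46 = 70)
R(y) = y/60
r(m) = -51 (r(m) = -5 + (-46*2)/2 = -5 + (½)*(-92) = -5 - 46 = -51)
√(r(B) + R(-202)) = √(-51 + (1/60)*(-202)) = √(-51 - 101/30) = √(-1631/30) = I*√48930/30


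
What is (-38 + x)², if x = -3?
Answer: 1681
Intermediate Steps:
(-38 + x)² = (-38 - 3)² = (-41)² = 1681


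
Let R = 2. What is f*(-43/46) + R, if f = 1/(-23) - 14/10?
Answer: 8859/2645 ≈ 3.3493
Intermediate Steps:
f = -166/115 (f = 1*(-1/23) - 14*1/10 = -1/23 - 7/5 = -166/115 ≈ -1.4435)
f*(-43/46) + R = -(-7138)/(115*46) + 2 = -166/115*(-43/46) + 2 = 3569/2645 + 2 = 8859/2645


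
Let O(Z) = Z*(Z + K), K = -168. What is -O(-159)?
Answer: -51993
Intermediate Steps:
O(Z) = Z*(-168 + Z) (O(Z) = Z*(Z - 168) = Z*(-168 + Z))
-O(-159) = -(-159)*(-168 - 159) = -(-159)*(-327) = -1*51993 = -51993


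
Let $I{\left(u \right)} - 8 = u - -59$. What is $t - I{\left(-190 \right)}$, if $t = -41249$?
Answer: $-41126$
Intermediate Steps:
$I{\left(u \right)} = 67 + u$ ($I{\left(u \right)} = 8 + \left(u - -59\right) = 8 + \left(u + 59\right) = 8 + \left(59 + u\right) = 67 + u$)
$t - I{\left(-190 \right)} = -41249 - \left(67 - 190\right) = -41249 - -123 = -41249 + 123 = -41126$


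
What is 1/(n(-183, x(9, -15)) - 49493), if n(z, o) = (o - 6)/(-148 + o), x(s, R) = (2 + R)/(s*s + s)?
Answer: -13333/659889616 ≈ -2.0205e-5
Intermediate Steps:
x(s, R) = (2 + R)/(s + s²) (x(s, R) = (2 + R)/(s² + s) = (2 + R)/(s + s²))
n(z, o) = (-6 + o)/(-148 + o)
1/(n(-183, x(9, -15)) - 49493) = 1/((-6 + (2 - 15)/(9*(1 + 9)))/(-148 + (2 - 15)/(9*(1 + 9))) - 49493) = 1/((-6 + (⅑)*(-13)/10)/(-148 + (⅑)*(-13)/10) - 49493) = 1/((-6 + (⅑)*(⅒)*(-13))/(-148 + (⅑)*(⅒)*(-13)) - 49493) = 1/((-6 - 13/90)/(-148 - 13/90) - 49493) = 1/(-553/90/(-13333/90) - 49493) = 1/(-90/13333*(-553/90) - 49493) = 1/(553/13333 - 49493) = 1/(-659889616/13333) = -13333/659889616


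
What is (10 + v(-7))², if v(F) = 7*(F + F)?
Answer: 7744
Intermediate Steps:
v(F) = 14*F (v(F) = 7*(2*F) = 14*F)
(10 + v(-7))² = (10 + 14*(-7))² = (10 - 98)² = (-88)² = 7744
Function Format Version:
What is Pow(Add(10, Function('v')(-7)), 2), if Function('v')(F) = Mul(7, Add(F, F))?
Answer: 7744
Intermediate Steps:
Function('v')(F) = Mul(14, F) (Function('v')(F) = Mul(7, Mul(2, F)) = Mul(14, F))
Pow(Add(10, Function('v')(-7)), 2) = Pow(Add(10, Mul(14, -7)), 2) = Pow(Add(10, -98), 2) = Pow(-88, 2) = 7744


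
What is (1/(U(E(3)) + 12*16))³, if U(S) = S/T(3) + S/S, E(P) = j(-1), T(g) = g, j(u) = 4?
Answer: 27/198155287 ≈ 1.3626e-7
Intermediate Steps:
E(P) = 4
U(S) = 1 + S/3 (U(S) = S/3 + S/S = S*(⅓) + 1 = S/3 + 1 = 1 + S/3)
(1/(U(E(3)) + 12*16))³ = (1/((1 + (⅓)*4) + 12*16))³ = (1/((1 + 4/3) + 192))³ = (1/(7/3 + 192))³ = (1/(583/3))³ = (3/583)³ = 27/198155287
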